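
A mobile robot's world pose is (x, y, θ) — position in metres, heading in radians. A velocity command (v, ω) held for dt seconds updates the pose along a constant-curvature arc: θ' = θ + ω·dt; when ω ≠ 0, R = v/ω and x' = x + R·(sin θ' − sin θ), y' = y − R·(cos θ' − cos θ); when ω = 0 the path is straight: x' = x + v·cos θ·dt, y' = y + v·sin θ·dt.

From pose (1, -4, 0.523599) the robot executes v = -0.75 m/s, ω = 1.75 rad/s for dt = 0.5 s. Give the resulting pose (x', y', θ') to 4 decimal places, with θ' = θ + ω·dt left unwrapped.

θ' = 0.5236 + 1.75·0.5 = 1.3986
R = v/ω = -0.75/1.75 = -0.4286
x' = 1 + -0.4286·(sin 1.3986 − sin 0.5236) = 0.7921
y' = -4 − -0.4286·(cos 1.3986 − cos 0.5236) = -4.2977

(0.7921, -4.2977, 1.3986)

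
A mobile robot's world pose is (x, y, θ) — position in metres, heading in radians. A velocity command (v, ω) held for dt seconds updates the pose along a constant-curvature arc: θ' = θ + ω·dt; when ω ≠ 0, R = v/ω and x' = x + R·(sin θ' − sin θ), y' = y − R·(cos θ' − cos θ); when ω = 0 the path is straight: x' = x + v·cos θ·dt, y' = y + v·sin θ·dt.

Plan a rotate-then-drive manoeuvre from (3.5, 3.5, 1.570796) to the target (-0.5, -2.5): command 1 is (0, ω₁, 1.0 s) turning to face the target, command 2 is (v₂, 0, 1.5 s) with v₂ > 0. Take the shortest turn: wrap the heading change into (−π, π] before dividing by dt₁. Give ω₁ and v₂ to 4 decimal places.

heading to target = atan2(-2.5−3.5, -0.5−3.5) = -2.1588
Δθ = wrap(-2.1588 − 1.5708) = 2.5536; ω₁ = Δθ/dt₁ = 2.5536
distance = √((-0.5−3.5)² + (-2.5−3.5)²) = 7.2111; v₂ = distance/dt₂ = 4.8074

ω₁ = 2.5536, v₂ = 4.8074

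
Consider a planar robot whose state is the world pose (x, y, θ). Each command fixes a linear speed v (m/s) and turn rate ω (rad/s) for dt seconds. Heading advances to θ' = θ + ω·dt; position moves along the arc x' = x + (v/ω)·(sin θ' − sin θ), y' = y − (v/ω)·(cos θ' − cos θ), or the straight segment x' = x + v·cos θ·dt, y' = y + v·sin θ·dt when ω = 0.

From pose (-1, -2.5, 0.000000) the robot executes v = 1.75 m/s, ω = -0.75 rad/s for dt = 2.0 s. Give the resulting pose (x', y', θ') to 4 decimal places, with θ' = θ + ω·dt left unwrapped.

θ' = 0.0000 + -0.75·2.0 = -1.5000
R = v/ω = 1.75/-0.75 = -2.3333
x' = -1 + -2.3333·(sin -1.5000 − sin 0.0000) = 1.3275
y' = -2.5 − -2.3333·(cos -1.5000 − cos 0.0000) = -4.6683

(1.3275, -4.6683, -1.5000)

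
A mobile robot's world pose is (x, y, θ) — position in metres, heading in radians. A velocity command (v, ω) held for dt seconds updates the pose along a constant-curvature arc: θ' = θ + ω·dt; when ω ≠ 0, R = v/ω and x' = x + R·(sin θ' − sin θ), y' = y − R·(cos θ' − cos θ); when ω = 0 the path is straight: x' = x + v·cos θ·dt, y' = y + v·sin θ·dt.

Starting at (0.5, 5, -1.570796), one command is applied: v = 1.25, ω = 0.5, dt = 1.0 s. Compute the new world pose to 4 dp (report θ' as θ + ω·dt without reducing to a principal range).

θ' = -1.5708 + 0.5·1.0 = -1.0708
R = v/ω = 1.25/0.5 = 2.5000
x' = 0.5 + 2.5000·(sin -1.0708 − sin -1.5708) = 0.8060
y' = 5 − 2.5000·(cos -1.0708 − cos -1.5708) = 3.8014

(0.8060, 3.8014, -1.0708)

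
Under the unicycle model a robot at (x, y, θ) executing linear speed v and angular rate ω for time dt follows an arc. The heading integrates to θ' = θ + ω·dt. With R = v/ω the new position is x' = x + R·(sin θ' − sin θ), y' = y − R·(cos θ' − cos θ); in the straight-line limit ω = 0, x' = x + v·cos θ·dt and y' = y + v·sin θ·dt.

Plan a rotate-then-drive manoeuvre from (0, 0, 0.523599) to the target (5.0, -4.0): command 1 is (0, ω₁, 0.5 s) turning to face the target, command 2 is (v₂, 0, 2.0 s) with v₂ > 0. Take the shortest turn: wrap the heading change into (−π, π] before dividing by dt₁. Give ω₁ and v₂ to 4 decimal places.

ω₁ = -2.3967, v₂ = 3.2016

heading to target = atan2(-4−0, 5−0) = -0.6747
Δθ = wrap(-0.6747 − 0.5236) = -1.1983; ω₁ = Δθ/dt₁ = -2.3967
distance = √((5−0)² + (-4−0)²) = 6.4031; v₂ = distance/dt₂ = 3.2016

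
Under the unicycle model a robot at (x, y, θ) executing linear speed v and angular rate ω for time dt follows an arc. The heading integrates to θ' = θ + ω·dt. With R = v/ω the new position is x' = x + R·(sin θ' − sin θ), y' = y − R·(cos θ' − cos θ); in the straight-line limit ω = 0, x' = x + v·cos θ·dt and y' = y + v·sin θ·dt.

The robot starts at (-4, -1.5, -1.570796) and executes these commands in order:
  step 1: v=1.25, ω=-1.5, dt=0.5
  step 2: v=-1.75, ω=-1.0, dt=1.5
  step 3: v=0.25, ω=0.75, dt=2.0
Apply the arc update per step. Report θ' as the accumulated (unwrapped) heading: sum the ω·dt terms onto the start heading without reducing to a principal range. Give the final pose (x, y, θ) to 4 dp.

step 1: θ'=-2.3208 (R=-0.8333) → pose (-4.2236, -2.0680, -2.3208)
step 2: θ'=-3.8208 (R=1.7500) → pose (-1.8438, -1.8993, -3.8208)
step 3: θ'=-2.3208 (R=0.3333) → pose (-2.2971, -1.9314, -2.3208)

(-2.2971, -1.9314, -2.3208)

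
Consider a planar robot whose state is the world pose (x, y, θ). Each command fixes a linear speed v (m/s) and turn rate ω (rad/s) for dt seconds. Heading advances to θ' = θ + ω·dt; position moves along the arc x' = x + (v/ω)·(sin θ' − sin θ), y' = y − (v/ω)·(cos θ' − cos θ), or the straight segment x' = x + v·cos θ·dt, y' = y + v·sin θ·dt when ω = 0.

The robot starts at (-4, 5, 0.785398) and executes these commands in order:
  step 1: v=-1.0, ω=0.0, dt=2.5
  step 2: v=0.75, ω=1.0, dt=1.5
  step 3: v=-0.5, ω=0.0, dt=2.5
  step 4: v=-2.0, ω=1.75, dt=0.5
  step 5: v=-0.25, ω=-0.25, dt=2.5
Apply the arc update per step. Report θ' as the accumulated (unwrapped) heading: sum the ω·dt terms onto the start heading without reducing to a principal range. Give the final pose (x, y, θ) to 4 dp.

step 1: θ'=0.7854 (straight) → pose (-5.7678, 3.2322, 0.7854)
step 2: θ'=2.2854 (R=0.7500) → pose (-5.7316, 4.2541, 2.2854)
step 3: θ'=2.2854 (straight) → pose (-4.9124, 3.3099, 2.2854)
step 4: θ'=3.1604 (R=-1.1429) → pose (-4.0277, 2.9161, 3.1604)
step 5: θ'=2.5354 (R=1.0000) → pose (-3.4391, 2.7381, 2.5354)

(-3.4391, 2.7381, 2.5354)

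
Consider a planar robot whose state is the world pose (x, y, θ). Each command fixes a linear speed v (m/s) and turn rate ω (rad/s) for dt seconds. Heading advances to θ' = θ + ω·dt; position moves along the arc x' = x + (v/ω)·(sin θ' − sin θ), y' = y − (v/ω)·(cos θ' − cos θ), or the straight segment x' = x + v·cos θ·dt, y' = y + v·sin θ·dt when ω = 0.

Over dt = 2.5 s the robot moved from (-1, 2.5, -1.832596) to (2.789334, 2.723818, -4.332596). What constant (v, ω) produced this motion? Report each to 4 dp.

v = -2.0000, ω = -1.0000

Δθ = -4.332596 − -1.832596 = -2.500000
ω = Δθ/dt = -2.500000/2.5 = -1.0000
R = Δx/(sin θ' − sin θ) = 2.0000
v = R·ω = 2.0000·-1.0000 = -2.0000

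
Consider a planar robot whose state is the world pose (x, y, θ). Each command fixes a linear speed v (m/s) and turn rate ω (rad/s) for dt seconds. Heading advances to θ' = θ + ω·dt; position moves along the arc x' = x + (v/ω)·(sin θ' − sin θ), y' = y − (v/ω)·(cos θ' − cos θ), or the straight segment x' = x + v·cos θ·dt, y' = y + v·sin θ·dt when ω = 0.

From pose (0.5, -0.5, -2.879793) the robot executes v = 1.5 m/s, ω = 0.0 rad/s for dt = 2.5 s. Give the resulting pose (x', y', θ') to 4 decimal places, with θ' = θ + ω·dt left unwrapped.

(-3.1222, -1.4706, -2.8798)

θ' = -2.8798 + 0.0·2.5 = -2.8798
ω = 0 → straight: x' = 0.5 + 1.5·cos(-2.8798)·2.5 = -3.1222
y' = -0.5 + 1.5·sin(-2.8798)·2.5 = -1.4706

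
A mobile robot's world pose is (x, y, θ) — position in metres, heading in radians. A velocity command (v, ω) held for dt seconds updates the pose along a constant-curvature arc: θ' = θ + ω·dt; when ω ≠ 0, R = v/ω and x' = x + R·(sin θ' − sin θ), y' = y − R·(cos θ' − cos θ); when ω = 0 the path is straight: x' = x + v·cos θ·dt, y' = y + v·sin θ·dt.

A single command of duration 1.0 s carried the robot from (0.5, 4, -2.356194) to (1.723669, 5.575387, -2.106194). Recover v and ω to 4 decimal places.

v = -2.0000, ω = 0.2500

Δθ = -2.106194 − -2.356194 = 0.250000
ω = Δθ/dt = 0.250000/1.0 = 0.2500
R = −Δy/(cos θ' − cos θ) = -8.0000
v = R·ω = -8.0000·0.2500 = -2.0000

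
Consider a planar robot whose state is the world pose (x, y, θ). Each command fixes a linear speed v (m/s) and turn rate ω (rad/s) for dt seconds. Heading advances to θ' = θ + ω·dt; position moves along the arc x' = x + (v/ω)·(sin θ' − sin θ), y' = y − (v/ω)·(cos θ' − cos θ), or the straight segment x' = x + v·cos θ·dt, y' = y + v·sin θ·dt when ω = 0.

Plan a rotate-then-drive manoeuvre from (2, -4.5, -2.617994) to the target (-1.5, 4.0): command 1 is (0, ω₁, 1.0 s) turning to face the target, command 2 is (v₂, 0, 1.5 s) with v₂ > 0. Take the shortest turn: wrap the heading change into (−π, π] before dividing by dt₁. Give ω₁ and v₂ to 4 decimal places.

heading to target = atan2(4−-4.5, -1.5−2) = 1.9614
Δθ = wrap(1.9614 − -2.6180) = -1.7038; ω₁ = Δθ/dt₁ = -1.7038
distance = √((-1.5−2)² + (4−-4.5)²) = 9.1924; v₂ = distance/dt₂ = 6.1283

ω₁ = -1.7038, v₂ = 6.1283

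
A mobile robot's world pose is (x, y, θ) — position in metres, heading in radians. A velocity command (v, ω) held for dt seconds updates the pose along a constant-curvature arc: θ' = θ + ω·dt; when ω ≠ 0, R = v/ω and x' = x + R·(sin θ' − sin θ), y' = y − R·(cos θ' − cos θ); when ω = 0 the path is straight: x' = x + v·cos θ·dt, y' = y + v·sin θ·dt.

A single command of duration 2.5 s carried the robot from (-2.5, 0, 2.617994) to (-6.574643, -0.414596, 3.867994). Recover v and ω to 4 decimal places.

Δθ = 3.867994 − 2.617994 = 1.250000
ω = Δθ/dt = 1.250000/2.5 = 0.5000
R = Δx/(sin θ' − sin θ) = 3.5000
v = R·ω = 3.5000·0.5000 = 1.7500

v = 1.7500, ω = 0.5000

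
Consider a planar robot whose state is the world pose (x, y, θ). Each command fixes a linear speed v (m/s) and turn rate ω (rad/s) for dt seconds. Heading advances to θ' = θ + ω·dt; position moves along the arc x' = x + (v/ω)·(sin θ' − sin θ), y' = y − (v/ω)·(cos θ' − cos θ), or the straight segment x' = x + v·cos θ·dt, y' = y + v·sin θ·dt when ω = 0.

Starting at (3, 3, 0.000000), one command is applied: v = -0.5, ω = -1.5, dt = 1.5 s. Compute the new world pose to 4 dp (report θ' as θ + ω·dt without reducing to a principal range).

(2.7406, 3.5427, -2.2500)

θ' = 0.0000 + -1.5·1.5 = -2.2500
R = v/ω = -0.5/-1.5 = 0.3333
x' = 3 + 0.3333·(sin -2.2500 − sin 0.0000) = 2.7406
y' = 3 − 0.3333·(cos -2.2500 − cos 0.0000) = 3.5427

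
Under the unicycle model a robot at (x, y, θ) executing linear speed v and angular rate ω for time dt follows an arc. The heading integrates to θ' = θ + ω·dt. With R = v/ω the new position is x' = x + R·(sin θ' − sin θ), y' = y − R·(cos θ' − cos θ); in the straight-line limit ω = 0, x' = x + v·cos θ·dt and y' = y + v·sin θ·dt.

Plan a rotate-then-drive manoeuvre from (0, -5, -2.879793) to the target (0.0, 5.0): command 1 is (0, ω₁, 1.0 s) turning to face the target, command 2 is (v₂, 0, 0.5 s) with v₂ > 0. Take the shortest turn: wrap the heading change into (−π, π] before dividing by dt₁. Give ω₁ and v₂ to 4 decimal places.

heading to target = atan2(5−-5, 0−0) = 1.5708
Δθ = wrap(1.5708 − -2.8798) = -1.8326; ω₁ = Δθ/dt₁ = -1.8326
distance = √((0−0)² + (5−-5)²) = 10.0000; v₂ = distance/dt₂ = 20.0000

ω₁ = -1.8326, v₂ = 20.0000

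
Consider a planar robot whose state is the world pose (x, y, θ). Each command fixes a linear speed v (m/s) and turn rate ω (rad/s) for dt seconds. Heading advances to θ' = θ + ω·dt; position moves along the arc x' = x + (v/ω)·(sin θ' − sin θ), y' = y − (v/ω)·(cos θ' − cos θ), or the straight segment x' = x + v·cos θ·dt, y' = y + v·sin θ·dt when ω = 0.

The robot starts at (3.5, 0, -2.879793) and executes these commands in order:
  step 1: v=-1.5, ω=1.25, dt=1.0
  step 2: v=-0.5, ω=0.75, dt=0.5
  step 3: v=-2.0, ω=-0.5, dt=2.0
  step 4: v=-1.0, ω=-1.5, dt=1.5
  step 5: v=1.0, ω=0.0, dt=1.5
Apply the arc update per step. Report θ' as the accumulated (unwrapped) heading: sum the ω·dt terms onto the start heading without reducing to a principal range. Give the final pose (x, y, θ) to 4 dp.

step 1: θ'=-1.6298 (R=-1.2000) → pose (4.3873, 1.0884, -1.6298)
step 2: θ'=-1.2548 (R=-0.6667) → pose (4.3555, 1.3348, -1.2548)
step 3: θ'=-2.2548 (R=4.0000) → pose (5.0572, 5.1055, -2.2548)
step 4: θ'=-4.5048 (R=0.6667) → pose (6.2263, 4.8216, -4.5048)
step 5: θ'=-4.5048 (straight) → pose (5.9171, 6.2894, -4.5048)

(5.9171, 6.2894, -4.5048)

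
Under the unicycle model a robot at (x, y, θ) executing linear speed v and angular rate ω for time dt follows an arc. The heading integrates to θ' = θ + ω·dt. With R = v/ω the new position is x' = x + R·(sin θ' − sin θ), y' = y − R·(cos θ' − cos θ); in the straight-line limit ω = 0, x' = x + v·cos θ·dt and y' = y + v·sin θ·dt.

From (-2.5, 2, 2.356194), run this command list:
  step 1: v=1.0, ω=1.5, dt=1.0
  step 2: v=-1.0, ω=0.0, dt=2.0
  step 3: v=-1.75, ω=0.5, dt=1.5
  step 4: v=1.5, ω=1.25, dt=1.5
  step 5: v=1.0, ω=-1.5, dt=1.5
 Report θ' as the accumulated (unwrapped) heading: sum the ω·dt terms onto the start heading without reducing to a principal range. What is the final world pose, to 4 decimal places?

step 1: θ'=3.8562 (R=0.6667) → pose (-3.4083, 2.0322, 3.8562)
step 2: θ'=3.8562 (straight) → pose (-1.8976, 3.3428, 3.8562)
step 3: θ'=4.6062 (R=-3.5000) → pose (-0.7109, 5.6156, 4.6062)
step 4: θ'=6.4812 (R=1.2000) → pose (0.7184, 4.3118, 6.4812)
step 5: θ'=4.2312 (R=-0.6667) → pose (1.4405, 3.3496, 4.2312)

(1.4405, 3.3496, 4.2312)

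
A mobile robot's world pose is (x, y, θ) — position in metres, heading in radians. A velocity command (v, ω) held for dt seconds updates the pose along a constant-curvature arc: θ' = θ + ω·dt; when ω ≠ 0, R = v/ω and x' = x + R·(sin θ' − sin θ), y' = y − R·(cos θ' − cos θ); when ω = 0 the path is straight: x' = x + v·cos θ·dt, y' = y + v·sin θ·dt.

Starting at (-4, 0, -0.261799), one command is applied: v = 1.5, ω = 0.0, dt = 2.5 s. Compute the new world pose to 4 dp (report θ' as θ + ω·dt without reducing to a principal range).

θ' = -0.2618 + 0.0·2.5 = -0.2618
ω = 0 → straight: x' = -4 + 1.5·cos(-0.2618)·2.5 = -0.3778
y' = 0 + 1.5·sin(-0.2618)·2.5 = -0.9706

(-0.3778, -0.9706, -0.2618)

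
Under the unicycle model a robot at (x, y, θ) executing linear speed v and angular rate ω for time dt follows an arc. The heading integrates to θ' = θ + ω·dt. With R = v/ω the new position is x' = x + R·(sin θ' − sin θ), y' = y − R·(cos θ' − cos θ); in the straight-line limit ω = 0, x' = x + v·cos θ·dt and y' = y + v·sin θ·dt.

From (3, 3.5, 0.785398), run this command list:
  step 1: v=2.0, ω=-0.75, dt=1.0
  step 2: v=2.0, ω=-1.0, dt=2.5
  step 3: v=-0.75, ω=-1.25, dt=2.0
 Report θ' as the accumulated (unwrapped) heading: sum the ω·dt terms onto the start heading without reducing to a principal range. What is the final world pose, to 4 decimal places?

step 1: θ'=0.0354 (R=-2.6667) → pose (4.7912, 4.2794, 0.0354)
step 2: θ'=-2.4646 (R=-2.0000) → pose (6.1149, 0.7217, -2.4646)
step 3: θ'=-4.9646 (R=0.6000) → pose (7.0718, 0.1043, -4.9646)

(7.0718, 0.1043, -4.9646)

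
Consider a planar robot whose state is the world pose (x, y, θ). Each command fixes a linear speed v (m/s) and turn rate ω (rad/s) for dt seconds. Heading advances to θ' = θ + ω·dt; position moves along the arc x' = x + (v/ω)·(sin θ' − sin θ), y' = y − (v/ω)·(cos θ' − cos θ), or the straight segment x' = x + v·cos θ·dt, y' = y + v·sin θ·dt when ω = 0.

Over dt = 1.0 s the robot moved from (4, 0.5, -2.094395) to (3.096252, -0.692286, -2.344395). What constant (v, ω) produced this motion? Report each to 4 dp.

v = 1.5000, ω = -0.2500

Δθ = -2.344395 − -2.094395 = -0.250000
ω = Δθ/dt = -0.250000/1.0 = -0.2500
R = −Δy/(cos θ' − cos θ) = -6.0000
v = R·ω = -6.0000·-0.2500 = 1.5000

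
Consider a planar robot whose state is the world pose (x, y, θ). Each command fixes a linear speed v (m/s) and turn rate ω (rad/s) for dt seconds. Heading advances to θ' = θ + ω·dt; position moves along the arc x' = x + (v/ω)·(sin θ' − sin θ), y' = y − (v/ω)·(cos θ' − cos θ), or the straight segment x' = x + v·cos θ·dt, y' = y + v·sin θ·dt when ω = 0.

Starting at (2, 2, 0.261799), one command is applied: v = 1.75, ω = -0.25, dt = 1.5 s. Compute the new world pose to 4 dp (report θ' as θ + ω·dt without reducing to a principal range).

(4.6024, 2.1937, -0.1132)

θ' = 0.2618 + -0.25·1.5 = -0.1132
R = v/ω = 1.75/-0.25 = -7.0000
x' = 2 + -7.0000·(sin -0.1132 − sin 0.2618) = 4.6024
y' = 2 − -7.0000·(cos -0.1132 − cos 0.2618) = 2.1937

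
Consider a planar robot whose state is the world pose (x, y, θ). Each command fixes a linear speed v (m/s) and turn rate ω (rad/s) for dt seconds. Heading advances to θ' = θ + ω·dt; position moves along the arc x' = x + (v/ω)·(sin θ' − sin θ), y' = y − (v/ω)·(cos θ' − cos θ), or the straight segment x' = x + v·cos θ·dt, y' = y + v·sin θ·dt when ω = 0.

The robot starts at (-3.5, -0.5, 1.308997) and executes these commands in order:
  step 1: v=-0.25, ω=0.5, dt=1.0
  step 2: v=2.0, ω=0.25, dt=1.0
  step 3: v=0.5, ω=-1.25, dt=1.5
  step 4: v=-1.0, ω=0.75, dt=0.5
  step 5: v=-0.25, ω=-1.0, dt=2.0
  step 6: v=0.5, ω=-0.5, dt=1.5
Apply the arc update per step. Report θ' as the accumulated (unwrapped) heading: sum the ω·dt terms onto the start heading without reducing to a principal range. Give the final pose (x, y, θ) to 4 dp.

step 1: θ'=1.8090 (R=-0.5000) → pose (-3.5029, -0.7474, 1.8090)
step 2: θ'=2.0590 (R=8.0000) → pose (-4.2116, 1.1173, 2.0590)
step 3: θ'=0.1840 (R=-0.4000) → pose (-3.9315, 1.6981, 0.1840)
step 4: θ'=0.5590 (R=-1.3333) → pose (-4.3947, 1.5177, 0.5590)
step 5: θ'=-1.4410 (R=0.2500) → pose (-4.7752, 1.6973, -1.4410)
step 6: θ'=-2.1910 (R=-1.0000) → pose (-4.9530, 0.9867, -2.1910)

(-4.9530, 0.9867, -2.1910)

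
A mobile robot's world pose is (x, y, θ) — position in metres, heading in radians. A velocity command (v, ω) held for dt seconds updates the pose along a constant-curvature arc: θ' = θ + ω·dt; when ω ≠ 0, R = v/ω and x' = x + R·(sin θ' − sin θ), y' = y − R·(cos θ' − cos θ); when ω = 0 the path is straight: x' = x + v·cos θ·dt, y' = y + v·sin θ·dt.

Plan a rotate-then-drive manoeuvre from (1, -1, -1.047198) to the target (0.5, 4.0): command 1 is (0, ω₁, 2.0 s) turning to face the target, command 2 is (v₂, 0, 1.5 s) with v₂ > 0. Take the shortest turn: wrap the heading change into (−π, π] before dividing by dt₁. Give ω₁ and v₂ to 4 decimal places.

ω₁ = 1.3588, v₂ = 3.3500

heading to target = atan2(4−-1, 0.5−1) = 1.6705
Δθ = wrap(1.6705 − -1.0472) = 2.7177; ω₁ = Δθ/dt₁ = 1.3588
distance = √((0.5−1)² + (4−-1)²) = 5.0249; v₂ = distance/dt₂ = 3.3500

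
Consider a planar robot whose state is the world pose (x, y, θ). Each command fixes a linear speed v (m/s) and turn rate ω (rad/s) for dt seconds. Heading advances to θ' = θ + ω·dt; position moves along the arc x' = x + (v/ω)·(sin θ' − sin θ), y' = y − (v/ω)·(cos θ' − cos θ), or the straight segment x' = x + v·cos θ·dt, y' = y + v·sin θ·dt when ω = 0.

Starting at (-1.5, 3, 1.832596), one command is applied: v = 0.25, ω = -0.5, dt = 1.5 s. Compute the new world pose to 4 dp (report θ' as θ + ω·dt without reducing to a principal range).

(-1.4586, 3.3639, 1.0826)

θ' = 1.8326 + -0.5·1.5 = 1.0826
R = v/ω = 0.25/-0.5 = -0.5000
x' = -1.5 + -0.5000·(sin 1.0826 − sin 1.8326) = -1.4586
y' = 3 − -0.5000·(cos 1.0826 − cos 1.8326) = 3.3639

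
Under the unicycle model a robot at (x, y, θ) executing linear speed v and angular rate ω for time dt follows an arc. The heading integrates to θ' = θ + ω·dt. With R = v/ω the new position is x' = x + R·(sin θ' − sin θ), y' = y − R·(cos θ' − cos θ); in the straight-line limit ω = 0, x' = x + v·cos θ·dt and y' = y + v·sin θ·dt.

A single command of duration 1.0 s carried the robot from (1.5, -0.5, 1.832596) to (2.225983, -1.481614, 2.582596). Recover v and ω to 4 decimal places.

Δθ = 2.582596 − 1.832596 = 0.750000
ω = Δθ/dt = 0.750000/1.0 = 0.7500
R = −Δy/(cos θ' − cos θ) = -1.6667
v = R·ω = -1.6667·0.7500 = -1.2500

v = -1.2500, ω = 0.7500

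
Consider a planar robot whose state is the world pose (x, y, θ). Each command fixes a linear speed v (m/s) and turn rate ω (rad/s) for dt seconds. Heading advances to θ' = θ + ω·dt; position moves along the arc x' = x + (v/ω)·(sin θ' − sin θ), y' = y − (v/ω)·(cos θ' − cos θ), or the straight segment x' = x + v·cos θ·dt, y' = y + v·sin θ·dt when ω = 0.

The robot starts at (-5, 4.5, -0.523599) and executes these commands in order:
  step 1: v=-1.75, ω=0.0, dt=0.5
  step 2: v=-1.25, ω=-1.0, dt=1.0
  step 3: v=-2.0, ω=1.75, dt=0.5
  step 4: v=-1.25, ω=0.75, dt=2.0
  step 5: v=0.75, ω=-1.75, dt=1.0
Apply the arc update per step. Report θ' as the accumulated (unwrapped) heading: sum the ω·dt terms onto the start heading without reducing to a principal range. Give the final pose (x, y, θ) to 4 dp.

step 1: θ'=-0.5236 (straight) → pose (-5.7578, 4.9375, -0.5236)
step 2: θ'=-1.5236 (R=1.2500) → pose (-6.3814, 5.9611, -1.5236)
step 3: θ'=-0.6486 (R=-1.1429) → pose (-6.8326, 6.8179, -0.6486)
step 4: θ'=0.8514 (R=-1.6667) → pose (-9.0931, 6.5879, 0.8514)
step 5: θ'=-0.8986 (R=-0.4286) → pose (-8.4353, 6.5724, -0.8986)

(-8.4353, 6.5724, -0.8986)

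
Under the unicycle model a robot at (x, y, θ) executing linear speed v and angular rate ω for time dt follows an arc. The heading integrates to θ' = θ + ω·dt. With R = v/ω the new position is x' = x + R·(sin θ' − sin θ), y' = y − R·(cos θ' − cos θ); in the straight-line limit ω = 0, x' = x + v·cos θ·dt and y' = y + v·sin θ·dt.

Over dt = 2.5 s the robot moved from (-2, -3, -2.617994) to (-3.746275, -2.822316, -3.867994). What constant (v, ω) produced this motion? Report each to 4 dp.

v = 0.7500, ω = -0.5000

Δθ = -3.867994 − -2.617994 = -1.250000
ω = Δθ/dt = -1.250000/2.5 = -0.5000
R = Δx/(sin θ' − sin θ) = -1.5000
v = R·ω = -1.5000·-0.5000 = 0.7500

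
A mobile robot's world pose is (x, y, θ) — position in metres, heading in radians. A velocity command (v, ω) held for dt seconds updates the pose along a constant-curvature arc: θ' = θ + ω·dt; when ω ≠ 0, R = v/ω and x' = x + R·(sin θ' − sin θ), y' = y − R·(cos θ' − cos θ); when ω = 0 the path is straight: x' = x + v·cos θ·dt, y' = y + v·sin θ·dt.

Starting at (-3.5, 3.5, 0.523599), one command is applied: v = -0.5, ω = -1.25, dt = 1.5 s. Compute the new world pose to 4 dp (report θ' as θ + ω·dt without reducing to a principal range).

θ' = 0.5236 + -1.25·1.5 = -1.3514
R = v/ω = -0.5/-1.25 = 0.4000
x' = -3.5 + 0.4000·(sin -1.3514 − sin 0.5236) = -4.0904
y' = 3.5 − 0.4000·(cos -1.3514 − cos 0.5236) = 3.7594

(-4.0904, 3.7594, -1.3514)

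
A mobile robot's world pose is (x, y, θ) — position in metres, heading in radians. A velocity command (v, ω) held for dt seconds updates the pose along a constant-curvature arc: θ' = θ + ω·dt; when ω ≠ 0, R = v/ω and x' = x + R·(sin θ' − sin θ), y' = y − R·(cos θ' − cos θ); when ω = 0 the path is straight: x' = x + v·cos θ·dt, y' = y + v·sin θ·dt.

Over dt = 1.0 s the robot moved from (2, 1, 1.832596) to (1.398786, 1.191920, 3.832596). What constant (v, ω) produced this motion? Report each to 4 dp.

v = 0.7500, ω = 2.0000

Δθ = 3.832596 − 1.832596 = 2.000000
ω = Δθ/dt = 2.000000/1.0 = 2.0000
R = Δx/(sin θ' − sin θ) = 0.3750
v = R·ω = 0.3750·2.0000 = 0.7500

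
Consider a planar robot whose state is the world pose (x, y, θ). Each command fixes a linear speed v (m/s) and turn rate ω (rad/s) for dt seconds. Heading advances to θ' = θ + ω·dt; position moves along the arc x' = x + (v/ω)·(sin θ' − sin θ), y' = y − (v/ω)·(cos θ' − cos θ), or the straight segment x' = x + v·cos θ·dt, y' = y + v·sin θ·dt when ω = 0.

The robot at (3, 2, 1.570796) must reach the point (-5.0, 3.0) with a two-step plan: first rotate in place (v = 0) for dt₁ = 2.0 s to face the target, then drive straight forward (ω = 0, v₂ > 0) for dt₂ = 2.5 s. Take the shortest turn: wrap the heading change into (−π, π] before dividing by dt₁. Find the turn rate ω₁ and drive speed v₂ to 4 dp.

heading to target = atan2(3−2, -5−3) = 3.0172
Δθ = wrap(3.0172 − 1.5708) = 1.4464; ω₁ = Δθ/dt₁ = 0.7232
distance = √((-5−3)² + (3−2)²) = 8.0623; v₂ = distance/dt₂ = 3.2249

ω₁ = 0.7232, v₂ = 3.2249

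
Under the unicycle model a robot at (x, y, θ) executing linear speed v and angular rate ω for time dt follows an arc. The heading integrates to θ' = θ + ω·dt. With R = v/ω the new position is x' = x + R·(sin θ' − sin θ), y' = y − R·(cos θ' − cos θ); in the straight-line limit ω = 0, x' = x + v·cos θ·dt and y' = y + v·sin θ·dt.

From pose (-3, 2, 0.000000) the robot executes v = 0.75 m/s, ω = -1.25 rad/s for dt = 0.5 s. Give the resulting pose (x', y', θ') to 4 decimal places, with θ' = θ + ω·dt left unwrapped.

θ' = 0.0000 + -1.25·0.5 = -0.6250
R = v/ω = 0.75/-1.25 = -0.6000
x' = -3 + -0.6000·(sin -0.6250 − sin 0.0000) = -2.6489
y' = 2 − -0.6000·(cos -0.6250 − cos 0.0000) = 1.8866

(-2.6489, 1.8866, -0.6250)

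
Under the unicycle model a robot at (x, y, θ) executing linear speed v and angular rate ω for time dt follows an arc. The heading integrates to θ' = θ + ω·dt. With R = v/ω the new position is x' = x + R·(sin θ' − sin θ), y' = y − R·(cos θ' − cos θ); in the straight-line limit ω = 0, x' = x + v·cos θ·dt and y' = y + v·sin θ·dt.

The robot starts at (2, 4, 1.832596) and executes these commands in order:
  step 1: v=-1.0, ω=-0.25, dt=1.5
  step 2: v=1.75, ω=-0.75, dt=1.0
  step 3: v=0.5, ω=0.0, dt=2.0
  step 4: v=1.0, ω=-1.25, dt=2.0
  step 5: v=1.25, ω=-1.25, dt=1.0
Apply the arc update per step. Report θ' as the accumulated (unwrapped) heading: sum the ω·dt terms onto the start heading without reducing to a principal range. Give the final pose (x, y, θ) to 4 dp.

step 1: θ'=1.4576 (R=4.0000) → pose (2.1107, 2.5129, 1.4576)
step 2: θ'=0.7076 (R=-2.3333) → pose (2.9124, 4.0225, 0.7076)
step 3: θ'=0.7076 (straight) → pose (3.6723, 4.6725, 0.7076)
step 4: θ'=-1.7924 (R=-0.8000) → pose (4.9728, 3.8887, -1.7924)
step 5: θ'=-3.0424 (R=-1.0000) → pose (4.0963, 3.1134, -3.0424)

(4.0963, 3.1134, -3.0424)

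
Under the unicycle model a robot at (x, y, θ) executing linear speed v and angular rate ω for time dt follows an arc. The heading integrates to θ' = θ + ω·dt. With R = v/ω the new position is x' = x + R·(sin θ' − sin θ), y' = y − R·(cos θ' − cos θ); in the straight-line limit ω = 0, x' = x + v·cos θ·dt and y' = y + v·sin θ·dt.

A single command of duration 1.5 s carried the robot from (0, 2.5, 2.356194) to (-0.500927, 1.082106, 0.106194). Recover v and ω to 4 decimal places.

Δθ = 0.106194 − 2.356194 = -2.250000
ω = Δθ/dt = -2.250000/1.5 = -1.5000
R = −Δy/(cos θ' − cos θ) = 0.8333
v = R·ω = 0.8333·-1.5000 = -1.2500

v = -1.2500, ω = -1.5000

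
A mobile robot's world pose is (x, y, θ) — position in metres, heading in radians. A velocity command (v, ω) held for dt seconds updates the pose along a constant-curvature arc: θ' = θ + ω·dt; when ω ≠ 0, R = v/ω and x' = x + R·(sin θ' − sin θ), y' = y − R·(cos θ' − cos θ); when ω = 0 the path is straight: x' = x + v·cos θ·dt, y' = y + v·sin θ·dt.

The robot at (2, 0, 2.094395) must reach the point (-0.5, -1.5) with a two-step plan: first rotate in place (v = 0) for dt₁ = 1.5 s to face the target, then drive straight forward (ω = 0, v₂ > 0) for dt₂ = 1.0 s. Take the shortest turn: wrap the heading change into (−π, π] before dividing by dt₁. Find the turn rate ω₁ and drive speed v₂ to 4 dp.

ω₁ = 1.0584, v₂ = 2.9155

heading to target = atan2(-1.5−0, -0.5−2) = -2.6012
Δθ = wrap(-2.6012 − 2.0944) = 1.5876; ω₁ = Δθ/dt₁ = 1.0584
distance = √((-0.5−2)² + (-1.5−0)²) = 2.9155; v₂ = distance/dt₂ = 2.9155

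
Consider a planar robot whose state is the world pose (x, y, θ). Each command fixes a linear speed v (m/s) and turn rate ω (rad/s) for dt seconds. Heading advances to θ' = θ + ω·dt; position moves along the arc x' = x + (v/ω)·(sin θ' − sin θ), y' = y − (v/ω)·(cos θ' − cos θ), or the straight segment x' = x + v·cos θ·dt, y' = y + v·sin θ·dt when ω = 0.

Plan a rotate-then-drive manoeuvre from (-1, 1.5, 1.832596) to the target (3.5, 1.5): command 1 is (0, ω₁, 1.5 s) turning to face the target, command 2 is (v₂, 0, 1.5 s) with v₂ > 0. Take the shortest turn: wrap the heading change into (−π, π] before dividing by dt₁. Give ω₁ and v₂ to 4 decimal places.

ω₁ = -1.2217, v₂ = 3.0000

heading to target = atan2(1.5−1.5, 3.5−-1) = 0.0000
Δθ = wrap(0.0000 − 1.8326) = -1.8326; ω₁ = Δθ/dt₁ = -1.2217
distance = √((3.5−-1)² + (1.5−1.5)²) = 4.5000; v₂ = distance/dt₂ = 3.0000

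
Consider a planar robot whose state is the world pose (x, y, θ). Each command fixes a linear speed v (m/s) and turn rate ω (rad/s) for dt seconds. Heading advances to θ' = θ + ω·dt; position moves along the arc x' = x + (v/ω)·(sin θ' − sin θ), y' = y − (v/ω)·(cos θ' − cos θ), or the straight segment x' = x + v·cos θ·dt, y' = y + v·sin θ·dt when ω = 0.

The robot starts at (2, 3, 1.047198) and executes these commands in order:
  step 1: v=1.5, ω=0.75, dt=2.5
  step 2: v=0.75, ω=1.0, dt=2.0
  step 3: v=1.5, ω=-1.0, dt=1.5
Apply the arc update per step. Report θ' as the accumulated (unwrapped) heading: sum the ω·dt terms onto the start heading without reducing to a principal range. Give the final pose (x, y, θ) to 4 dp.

(-1.2453, 3.3101, 3.4222)

step 1: θ'=2.9222 (R=2.0000) → pose (0.7032, 5.9521, 2.9222)
step 2: θ'=4.9222 (R=0.7500) → pose (-0.1936, 5.0638, 4.9222)
step 3: θ'=3.4222 (R=-1.5000) → pose (-1.2453, 3.3101, 3.4222)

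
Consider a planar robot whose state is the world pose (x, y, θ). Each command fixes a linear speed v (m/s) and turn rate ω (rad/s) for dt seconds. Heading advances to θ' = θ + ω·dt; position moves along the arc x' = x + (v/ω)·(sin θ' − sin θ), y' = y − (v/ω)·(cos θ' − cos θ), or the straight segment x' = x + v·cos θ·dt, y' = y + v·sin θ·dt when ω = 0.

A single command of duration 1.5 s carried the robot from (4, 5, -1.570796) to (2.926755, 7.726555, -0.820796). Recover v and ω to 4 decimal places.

Δθ = -0.820796 − -1.570796 = 0.750000
ω = Δθ/dt = 0.750000/1.5 = 0.5000
R = −Δy/(cos θ' − cos θ) = -4.0000
v = R·ω = -4.0000·0.5000 = -2.0000

v = -2.0000, ω = 0.5000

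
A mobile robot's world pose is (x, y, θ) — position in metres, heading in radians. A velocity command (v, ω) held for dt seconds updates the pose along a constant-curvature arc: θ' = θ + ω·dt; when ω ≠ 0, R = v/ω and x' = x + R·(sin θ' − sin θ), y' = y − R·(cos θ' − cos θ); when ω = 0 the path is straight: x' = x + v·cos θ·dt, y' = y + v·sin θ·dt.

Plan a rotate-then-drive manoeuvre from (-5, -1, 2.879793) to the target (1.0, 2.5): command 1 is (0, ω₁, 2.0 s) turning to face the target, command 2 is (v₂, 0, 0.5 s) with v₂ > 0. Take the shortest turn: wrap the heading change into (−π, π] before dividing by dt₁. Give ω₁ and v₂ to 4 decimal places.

ω₁ = -1.1759, v₂ = 13.8924

heading to target = atan2(2.5−-1, 1−-5) = 0.5281
Δθ = wrap(0.5281 − 2.8798) = -2.3517; ω₁ = Δθ/dt₁ = -1.1759
distance = √((1−-5)² + (2.5−-1)²) = 6.9462; v₂ = distance/dt₂ = 13.8924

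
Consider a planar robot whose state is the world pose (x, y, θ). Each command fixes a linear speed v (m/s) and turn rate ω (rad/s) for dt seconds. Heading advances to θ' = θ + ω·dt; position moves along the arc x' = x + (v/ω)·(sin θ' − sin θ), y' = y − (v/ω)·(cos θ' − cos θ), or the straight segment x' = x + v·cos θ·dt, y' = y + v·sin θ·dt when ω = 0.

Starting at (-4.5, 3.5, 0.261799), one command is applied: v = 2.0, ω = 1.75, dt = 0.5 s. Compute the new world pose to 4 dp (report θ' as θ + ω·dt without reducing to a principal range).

(-3.7589, 4.1233, 1.1368)

θ' = 0.2618 + 1.75·0.5 = 1.1368
R = v/ω = 2.0/1.75 = 1.1429
x' = -4.5 + 1.1429·(sin 1.1368 − sin 0.2618) = -3.7589
y' = 3.5 − 1.1429·(cos 1.1368 − cos 0.2618) = 4.1233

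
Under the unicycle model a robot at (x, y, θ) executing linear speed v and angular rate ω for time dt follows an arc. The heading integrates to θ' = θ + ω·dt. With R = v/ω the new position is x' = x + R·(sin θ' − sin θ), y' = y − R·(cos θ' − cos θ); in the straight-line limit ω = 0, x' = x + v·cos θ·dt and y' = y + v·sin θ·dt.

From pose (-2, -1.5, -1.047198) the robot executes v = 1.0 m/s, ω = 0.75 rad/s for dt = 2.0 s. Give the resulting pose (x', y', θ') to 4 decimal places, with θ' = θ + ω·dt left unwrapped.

θ' = -1.0472 + 0.75·2.0 = 0.4528
R = v/ω = 1.0/0.75 = 1.3333
x' = -2 + 1.3333·(sin 0.4528 − sin -1.0472) = -0.2620
y' = -1.5 − 1.3333·(cos 0.4528 − cos -1.0472) = -2.0323

(-0.2620, -2.0323, 0.4528)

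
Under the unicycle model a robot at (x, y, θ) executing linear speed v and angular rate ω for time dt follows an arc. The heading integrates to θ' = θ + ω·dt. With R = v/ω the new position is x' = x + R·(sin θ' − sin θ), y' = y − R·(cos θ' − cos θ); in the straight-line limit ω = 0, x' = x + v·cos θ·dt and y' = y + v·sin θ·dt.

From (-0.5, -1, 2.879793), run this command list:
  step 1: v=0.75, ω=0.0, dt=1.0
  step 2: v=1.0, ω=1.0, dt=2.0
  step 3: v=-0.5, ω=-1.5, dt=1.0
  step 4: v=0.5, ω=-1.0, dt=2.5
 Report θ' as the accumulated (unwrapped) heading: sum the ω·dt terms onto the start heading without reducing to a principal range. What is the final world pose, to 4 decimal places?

(-2.7225, -0.7544, 0.8798)

step 1: θ'=2.8798 (straight) → pose (-1.2244, -0.8059, 2.8798)
step 2: θ'=4.8798 (R=1.0000) → pose (-2.4693, -1.9384, 4.8798)
step 3: θ'=3.3798 (R=0.3333) → pose (-2.2193, -1.5590, 3.3798)
step 4: θ'=0.8798 (R=-0.5000) → pose (-2.7225, -0.7544, 0.8798)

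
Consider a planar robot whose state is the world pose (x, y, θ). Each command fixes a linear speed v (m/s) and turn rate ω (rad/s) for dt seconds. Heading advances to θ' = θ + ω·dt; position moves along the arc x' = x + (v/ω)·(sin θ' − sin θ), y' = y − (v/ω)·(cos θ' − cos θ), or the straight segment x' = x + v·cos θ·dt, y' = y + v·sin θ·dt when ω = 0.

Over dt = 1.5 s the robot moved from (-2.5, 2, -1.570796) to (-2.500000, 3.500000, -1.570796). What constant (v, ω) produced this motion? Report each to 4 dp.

Δθ = -1.570796 − -1.570796 = 0.000000
ω = Δθ/dt = 0.000000/1.5 = 0.0000
ω = 0 → v = (Δx·cos θ + Δy·sin θ)/dt = -1.0000

v = -1.0000, ω = 0.0000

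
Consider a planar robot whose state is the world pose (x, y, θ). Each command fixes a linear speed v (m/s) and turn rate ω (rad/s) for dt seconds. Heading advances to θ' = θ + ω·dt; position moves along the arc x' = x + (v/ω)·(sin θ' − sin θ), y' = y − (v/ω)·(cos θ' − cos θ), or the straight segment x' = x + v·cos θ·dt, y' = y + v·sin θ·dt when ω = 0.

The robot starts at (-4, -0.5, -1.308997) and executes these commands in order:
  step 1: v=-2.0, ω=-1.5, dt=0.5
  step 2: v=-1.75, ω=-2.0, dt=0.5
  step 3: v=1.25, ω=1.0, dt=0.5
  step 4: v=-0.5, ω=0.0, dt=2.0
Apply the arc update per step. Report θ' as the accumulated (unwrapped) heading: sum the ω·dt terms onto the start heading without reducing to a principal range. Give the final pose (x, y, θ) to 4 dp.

(-2.9387, 1.2803, -2.5590)

step 1: θ'=-2.0590 (R=1.3333) → pose (-3.8897, 0.4705, -2.0590)
step 2: θ'=-3.0590 (R=0.8750) → pose (-3.1891, 0.9321, -3.0590)
step 3: θ'=-2.5590 (R=1.2500) → pose (-3.7737, 0.7301, -2.5590)
step 4: θ'=-2.5590 (straight) → pose (-2.9387, 1.2803, -2.5590)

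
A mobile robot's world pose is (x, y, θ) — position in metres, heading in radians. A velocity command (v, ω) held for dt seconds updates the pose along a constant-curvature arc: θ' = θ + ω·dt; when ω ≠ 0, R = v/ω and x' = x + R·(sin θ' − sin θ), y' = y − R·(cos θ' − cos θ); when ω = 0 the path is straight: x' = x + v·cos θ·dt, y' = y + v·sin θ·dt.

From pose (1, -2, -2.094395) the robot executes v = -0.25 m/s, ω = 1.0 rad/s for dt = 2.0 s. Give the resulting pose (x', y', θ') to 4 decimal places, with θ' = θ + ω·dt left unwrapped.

θ' = -2.0944 + 1.0·2.0 = -0.0944
R = v/ω = -0.25/1.0 = -0.2500
x' = 1 + -0.2500·(sin -0.0944 − sin -2.0944) = 0.8071
y' = -2 − -0.2500·(cos -0.0944 − cos -2.0944) = -1.6261

(0.8071, -1.6261, -0.0944)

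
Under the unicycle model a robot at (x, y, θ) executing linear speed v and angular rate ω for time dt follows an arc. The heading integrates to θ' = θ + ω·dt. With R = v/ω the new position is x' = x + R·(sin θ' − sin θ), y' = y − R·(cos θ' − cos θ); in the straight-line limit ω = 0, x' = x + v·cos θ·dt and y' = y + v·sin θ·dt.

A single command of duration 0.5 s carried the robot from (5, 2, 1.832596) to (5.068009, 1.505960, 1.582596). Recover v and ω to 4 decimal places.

v = -1.0000, ω = -0.5000

Δθ = 1.582596 − 1.832596 = -0.250000
ω = Δθ/dt = -0.250000/0.5 = -0.5000
R = −Δy/(cos θ' − cos θ) = 2.0000
v = R·ω = 2.0000·-0.5000 = -1.0000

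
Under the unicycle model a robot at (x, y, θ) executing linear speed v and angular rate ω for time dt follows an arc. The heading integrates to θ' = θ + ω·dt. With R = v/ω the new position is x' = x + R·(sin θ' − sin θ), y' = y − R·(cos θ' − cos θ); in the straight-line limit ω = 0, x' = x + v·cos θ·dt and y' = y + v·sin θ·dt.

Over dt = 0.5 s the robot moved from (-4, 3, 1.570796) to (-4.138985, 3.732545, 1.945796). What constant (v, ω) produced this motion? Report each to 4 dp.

Δθ = 1.945796 − 1.570796 = 0.375000
ω = Δθ/dt = 0.375000/0.5 = 0.7500
R = −Δy/(cos θ' − cos θ) = 2.0000
v = R·ω = 2.0000·0.7500 = 1.5000

v = 1.5000, ω = 0.7500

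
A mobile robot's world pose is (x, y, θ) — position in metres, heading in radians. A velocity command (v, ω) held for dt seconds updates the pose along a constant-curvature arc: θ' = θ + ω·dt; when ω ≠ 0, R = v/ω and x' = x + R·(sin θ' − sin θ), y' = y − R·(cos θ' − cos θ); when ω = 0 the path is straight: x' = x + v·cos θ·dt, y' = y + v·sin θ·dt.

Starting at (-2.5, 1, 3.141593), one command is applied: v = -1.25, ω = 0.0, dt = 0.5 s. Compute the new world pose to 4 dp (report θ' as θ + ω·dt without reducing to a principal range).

(-1.8750, 1.0000, 3.1416)

θ' = 3.1416 + 0.0·0.5 = 3.1416
ω = 0 → straight: x' = -2.5 + -1.25·cos(3.1416)·0.5 = -1.8750
y' = 1 + -1.25·sin(3.1416)·0.5 = 1.0000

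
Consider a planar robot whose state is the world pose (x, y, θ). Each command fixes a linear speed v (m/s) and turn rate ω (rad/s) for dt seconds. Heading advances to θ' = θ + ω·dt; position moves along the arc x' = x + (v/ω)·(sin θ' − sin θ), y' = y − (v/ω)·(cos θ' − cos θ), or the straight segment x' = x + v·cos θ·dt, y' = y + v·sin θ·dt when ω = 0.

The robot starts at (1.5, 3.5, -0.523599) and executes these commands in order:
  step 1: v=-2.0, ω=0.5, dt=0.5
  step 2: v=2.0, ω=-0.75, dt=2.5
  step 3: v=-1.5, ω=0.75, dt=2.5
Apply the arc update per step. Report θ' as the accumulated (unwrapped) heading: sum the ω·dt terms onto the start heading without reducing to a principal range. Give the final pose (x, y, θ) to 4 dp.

step 1: θ'=-0.2736 (R=-4.0000) → pose (0.5808, 3.8871, -0.2736)
step 2: θ'=-2.1486 (R=-2.6667) → pose (2.0940, -0.1369, -2.1486)
step 3: θ'=-0.2736 (R=-2.0000) → pose (0.9591, 2.8811, -0.2736)

(0.9591, 2.8811, -0.2736)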